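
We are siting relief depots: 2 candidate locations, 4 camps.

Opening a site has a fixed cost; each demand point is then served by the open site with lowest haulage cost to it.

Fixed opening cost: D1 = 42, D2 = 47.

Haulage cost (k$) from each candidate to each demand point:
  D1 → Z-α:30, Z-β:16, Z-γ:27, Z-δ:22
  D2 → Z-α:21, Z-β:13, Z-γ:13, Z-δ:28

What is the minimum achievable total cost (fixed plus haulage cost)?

Open {D2}: assign each demand point to its cheapest open site.
  Z-α→D2 21, Z-β→D2 13, Z-γ→D2 13, Z-δ→D2 28
  haulage cost 75, fixed 47 → total 122.
Compare {D1}: haulage cost 95 + fixed 42 = 137.
Compare {D1, D2}: haulage cost 69 + fixed 89 = 158.

122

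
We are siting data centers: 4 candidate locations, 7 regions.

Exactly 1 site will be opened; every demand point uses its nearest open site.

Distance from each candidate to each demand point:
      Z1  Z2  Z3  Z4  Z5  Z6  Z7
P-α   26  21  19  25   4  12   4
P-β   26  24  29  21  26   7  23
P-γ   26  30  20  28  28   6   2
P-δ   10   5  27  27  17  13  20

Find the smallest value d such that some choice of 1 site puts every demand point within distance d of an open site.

Open {P-α}.
  Farthest demand point is Z1 at distance 26 (to P-α); all others are ≤ 26.
With {P-δ} the worst case is 27.
With {P-β} the worst case is 29.
No size-1 selection achieves below 26.

26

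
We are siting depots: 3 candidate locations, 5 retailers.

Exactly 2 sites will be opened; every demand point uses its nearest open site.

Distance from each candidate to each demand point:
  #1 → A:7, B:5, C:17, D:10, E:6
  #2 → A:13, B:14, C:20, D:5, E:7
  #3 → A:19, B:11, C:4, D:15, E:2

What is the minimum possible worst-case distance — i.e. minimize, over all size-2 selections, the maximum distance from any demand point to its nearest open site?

10

Open {#1, #3}.
  Farthest demand point is D at distance 10 (to #1); all others are ≤ 10.
With {#2, #3} the worst case is 13.
With {#1, #2} the worst case is 17.
No size-2 selection achieves below 10.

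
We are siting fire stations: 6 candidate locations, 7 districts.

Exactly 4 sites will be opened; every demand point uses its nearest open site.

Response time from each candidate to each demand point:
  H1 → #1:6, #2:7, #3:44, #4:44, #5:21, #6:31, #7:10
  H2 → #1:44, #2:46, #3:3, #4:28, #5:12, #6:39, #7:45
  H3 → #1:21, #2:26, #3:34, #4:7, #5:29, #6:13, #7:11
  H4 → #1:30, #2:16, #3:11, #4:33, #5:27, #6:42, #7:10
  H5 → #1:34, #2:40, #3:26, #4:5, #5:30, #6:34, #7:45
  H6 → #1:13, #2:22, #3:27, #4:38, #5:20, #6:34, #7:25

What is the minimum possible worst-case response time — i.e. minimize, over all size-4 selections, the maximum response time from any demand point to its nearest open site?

Open {H1, H2, H3, H4}.
  Farthest demand point is #6 at response time 13 (to H3); all others are ≤ 13.
With {H1, H2, H3, H5} the worst case is 13.
With {H1, H2, H3, H6} the worst case is 13.
No size-4 selection achieves below 13.

13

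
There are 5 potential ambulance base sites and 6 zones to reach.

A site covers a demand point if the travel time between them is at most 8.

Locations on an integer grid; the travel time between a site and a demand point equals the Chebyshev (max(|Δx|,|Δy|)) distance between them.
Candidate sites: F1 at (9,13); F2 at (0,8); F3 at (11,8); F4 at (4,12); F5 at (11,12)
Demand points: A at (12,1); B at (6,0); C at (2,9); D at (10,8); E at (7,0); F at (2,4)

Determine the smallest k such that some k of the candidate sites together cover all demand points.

2

Coverage sets (demand points within 8 of each site):
  F1: {C, D}
  F2: {B, C, E, F}
  F3: {A, B, D, E}
  F4: {C, D, F}
  F5: {D}
No single site covers all 6 demand points.
But {F2, F3} covers everything, so the minimum is 2.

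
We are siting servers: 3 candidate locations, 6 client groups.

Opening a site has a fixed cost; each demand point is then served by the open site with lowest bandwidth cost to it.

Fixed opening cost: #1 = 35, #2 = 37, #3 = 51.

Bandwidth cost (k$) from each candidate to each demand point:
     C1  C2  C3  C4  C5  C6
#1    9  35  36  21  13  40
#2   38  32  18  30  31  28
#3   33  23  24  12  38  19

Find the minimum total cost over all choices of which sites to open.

Open {#1, #3}: assign each demand point to its cheapest open site.
  C1→#1 9, C2→#3 23, C3→#3 24, C4→#3 12, C5→#1 13, C6→#3 19
  bandwidth cost 100, fixed 86 → total 186.
Compare {#1}: bandwidth cost 154 + fixed 35 = 189.
Compare {#1, #2}: bandwidth cost 121 + fixed 72 = 193.
Compare {#3}: bandwidth cost 149 + fixed 51 = 200.
All other subsets cost ≥ 189. Minimum total cost: 186.

186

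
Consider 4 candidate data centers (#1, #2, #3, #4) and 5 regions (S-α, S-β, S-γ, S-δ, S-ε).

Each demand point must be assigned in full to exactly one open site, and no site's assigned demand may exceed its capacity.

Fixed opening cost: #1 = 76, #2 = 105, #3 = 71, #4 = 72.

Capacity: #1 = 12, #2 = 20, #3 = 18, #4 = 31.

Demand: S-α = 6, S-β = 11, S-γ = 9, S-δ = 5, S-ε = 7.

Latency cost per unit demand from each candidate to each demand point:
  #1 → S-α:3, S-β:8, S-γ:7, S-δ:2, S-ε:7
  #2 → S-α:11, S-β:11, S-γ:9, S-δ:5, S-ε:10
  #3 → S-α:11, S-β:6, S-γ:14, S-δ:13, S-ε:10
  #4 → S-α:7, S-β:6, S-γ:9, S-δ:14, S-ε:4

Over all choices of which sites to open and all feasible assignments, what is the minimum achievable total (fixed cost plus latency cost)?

351

Open {#1, #4}; cheapest assignment that respects the capacities:
  #1 (cap 12, load 11): S-α, S-δ — cost 6×3 + 5×2 = 28
  #4 (cap 31, load 27): S-β, S-γ, S-ε — cost 11×6 + 9×9 + 7×4 = 175
  Shipping 203, fixed 148 → total 351.
  Any other capacity-feasible assignment to {#1, #4} ships for at least 203.
Compare {#2, #4}: its best feasible assignment gives total 419.
Compare {#1, #3, #4}: its best feasible assignment gives total 422.
Every other set of open sites that can feasibly serve all demand totals ≥ 419 even under its best assignment. Minimum: 351.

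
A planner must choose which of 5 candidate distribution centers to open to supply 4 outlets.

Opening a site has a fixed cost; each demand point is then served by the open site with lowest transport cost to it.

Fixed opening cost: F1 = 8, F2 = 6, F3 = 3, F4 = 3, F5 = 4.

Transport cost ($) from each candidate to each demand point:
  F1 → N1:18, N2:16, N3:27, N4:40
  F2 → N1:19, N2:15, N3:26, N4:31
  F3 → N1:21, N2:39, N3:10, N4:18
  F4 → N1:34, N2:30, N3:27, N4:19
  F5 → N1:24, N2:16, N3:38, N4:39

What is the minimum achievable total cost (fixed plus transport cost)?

71

Open {F2, F3}: assign each demand point to its cheapest open site.
  N1→F2 19, N2→F2 15, N3→F3 10, N4→F3 18
  transport cost 62, fixed 9 → total 71.
Compare {F3, F5}: transport cost 65 + fixed 7 = 72.
Compare {F1, F3}: transport cost 62 + fixed 11 = 73.
Compare {F2, F3, F4}: transport cost 62 + fixed 12 = 74.
All other subsets cost ≥ 72. Minimum total cost: 71.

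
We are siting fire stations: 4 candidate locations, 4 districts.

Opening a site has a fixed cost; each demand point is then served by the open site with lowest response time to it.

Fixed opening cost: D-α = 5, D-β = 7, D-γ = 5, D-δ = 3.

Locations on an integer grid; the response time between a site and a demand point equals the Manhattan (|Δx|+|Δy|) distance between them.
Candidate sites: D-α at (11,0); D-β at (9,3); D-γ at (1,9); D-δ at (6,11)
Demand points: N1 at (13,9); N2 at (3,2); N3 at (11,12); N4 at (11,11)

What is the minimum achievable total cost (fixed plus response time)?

Open {D-δ}: assign each demand point to its cheapest open site.
  N1→D-δ 9, N2→D-δ 12, N3→D-δ 6, N4→D-δ 5
  response time 32, fixed 3 → total 35.
Compare {D-β, D-δ}: response time 27 + fixed 10 = 37.
Compare {D-γ, D-δ}: response time 29 + fixed 8 = 37.
Compare {D-α, D-δ}: response time 30 + fixed 8 = 38.
All other subsets cost ≥ 37. Minimum total cost: 35.

35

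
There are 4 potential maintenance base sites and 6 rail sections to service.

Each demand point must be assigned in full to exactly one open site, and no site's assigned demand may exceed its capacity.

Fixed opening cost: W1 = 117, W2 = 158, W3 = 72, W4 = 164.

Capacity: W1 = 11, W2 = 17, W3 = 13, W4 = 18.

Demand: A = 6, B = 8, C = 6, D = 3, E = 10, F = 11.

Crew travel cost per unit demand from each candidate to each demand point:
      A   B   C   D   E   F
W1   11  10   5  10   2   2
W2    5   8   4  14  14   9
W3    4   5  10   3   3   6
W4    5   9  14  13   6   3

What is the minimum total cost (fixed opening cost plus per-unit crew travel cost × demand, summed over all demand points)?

584

Open {W2, W3, W4}; cheapest assignment that respects the capacities:
  W2 (cap 17, load 14): B, C — cost 8×8 + 6×4 = 88
  W3 (cap 13, load 13): D, E — cost 3×3 + 10×3 = 39
  W4 (cap 18, load 17): A, F — cost 6×5 + 11×3 = 63
  Shipping 190, fixed 394 → total 584.
  Any other capacity-feasible assignment to {W2, W3, W4} ships for at least 190.
Compare {W1, W2, W4}: its best feasible assignment gives total 652.
Compare {W1, W2, W3, W4}: its best feasible assignment gives total 667.
Every other set of open sites that can feasibly serve all demand totals ≥ 652 even under its best assignment. Minimum: 584.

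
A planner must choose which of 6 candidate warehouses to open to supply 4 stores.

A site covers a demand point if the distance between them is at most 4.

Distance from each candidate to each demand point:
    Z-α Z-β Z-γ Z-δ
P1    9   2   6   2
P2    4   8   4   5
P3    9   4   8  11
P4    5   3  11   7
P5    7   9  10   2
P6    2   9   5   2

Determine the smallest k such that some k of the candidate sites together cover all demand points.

Coverage sets (demand points within 4 of each site):
  P1: {Z-β, Z-δ}
  P2: {Z-α, Z-γ}
  P3: {Z-β}
  P4: {Z-β}
  P5: {Z-δ}
  P6: {Z-α, Z-δ}
No single site covers all 4 demand points.
But {P1, P2} covers everything, so the minimum is 2.

2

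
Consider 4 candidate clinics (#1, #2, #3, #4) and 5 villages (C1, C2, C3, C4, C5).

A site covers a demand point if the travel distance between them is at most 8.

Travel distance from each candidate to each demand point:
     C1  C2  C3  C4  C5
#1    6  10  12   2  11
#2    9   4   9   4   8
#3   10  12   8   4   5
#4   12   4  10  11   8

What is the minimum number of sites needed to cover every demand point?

3

Coverage sets (demand points within 8 of each site):
  #1: {C1, C4}
  #2: {C2, C4, C5}
  #3: {C3, C4, C5}
  #4: {C2, C5}
No 2 sites suffice: every size-2 union leaves at least one demand point uncovered.
But {#1, #2, #3} covers everything, so the minimum is 3.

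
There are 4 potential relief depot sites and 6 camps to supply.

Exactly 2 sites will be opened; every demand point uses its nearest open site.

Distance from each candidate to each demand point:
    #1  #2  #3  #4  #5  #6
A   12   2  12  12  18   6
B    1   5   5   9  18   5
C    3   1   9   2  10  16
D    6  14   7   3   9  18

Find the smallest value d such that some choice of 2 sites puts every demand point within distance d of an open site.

9

Open {A, D}.
  Farthest demand point is #5 at distance 9 (to D); all others are ≤ 9.
With {B, D} the worst case is 9.
With {A, C} the worst case is 10.
No size-2 selection achieves below 9.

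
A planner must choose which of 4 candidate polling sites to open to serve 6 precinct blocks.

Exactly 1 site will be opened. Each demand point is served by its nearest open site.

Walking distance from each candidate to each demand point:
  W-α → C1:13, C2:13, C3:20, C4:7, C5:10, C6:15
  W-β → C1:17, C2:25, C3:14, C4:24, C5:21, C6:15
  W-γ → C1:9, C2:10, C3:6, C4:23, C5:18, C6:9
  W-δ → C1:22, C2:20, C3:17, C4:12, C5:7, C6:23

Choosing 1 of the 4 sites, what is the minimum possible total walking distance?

Open {W-γ}.
  C1→W-γ 9, C2→W-γ 10, C3→W-γ 6, C4→W-γ 23, C5→W-γ 18, C6→W-γ 9  ⇒ total 75.
Compare {W-α}: total 78.
Compare {W-δ}: total 101.
No size-1 selection does better; minimum is 75.

75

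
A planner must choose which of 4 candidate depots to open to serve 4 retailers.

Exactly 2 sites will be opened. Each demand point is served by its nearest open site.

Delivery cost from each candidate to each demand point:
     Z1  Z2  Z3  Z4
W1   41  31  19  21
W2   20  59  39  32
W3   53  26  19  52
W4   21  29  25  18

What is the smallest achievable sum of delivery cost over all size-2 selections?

Open {W3, W4}.
  Z1→W4 21, Z2→W3 26, Z3→W3 19, Z4→W4 18  ⇒ total 84.
Compare {W1, W4}: total 87.
Compare {W1, W2}: total 91.
No size-2 selection does better; minimum is 84.

84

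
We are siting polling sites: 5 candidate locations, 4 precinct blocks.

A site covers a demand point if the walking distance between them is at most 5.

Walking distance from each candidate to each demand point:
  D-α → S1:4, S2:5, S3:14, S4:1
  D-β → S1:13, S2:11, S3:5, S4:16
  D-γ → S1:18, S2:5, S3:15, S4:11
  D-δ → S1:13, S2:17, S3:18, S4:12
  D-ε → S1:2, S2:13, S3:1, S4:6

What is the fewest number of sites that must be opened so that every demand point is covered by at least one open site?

2

Coverage sets (demand points within 5 of each site):
  D-α: {S1, S2, S4}
  D-β: {S3}
  D-γ: {S2}
  D-δ: {}
  D-ε: {S1, S3}
No single site covers all 4 demand points.
But {D-α, D-β} covers everything, so the minimum is 2.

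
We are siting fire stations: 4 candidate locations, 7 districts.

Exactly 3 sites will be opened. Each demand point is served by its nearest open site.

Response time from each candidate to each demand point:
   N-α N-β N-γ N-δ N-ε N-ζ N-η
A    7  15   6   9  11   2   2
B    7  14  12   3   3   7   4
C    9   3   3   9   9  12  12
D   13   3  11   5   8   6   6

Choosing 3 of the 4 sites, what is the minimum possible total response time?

23

Open {A, B, C}.
  N-α→A 7, N-β→C 3, N-γ→C 3, N-δ→B 3, N-ε→B 3, N-ζ→A 2, N-η→A 2  ⇒ total 23.
Compare {A, B, D}: total 26.
Compare {B, C, D}: total 29.
No size-3 selection does better; minimum is 23.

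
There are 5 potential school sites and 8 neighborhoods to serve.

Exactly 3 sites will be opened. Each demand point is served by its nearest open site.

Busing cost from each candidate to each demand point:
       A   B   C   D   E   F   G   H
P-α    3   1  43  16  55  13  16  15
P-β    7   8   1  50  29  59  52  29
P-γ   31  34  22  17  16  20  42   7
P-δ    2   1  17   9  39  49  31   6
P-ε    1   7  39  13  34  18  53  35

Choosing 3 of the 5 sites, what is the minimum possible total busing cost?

73

Open {P-α, P-β, P-γ}.
  A→P-α 3, B→P-α 1, C→P-β 1, D→P-α 16, E→P-γ 16, F→P-α 13, G→P-α 16, H→P-γ 7  ⇒ total 73.
Compare {P-α, P-β, P-δ}: total 77.
Compare {P-α, P-γ, P-δ}: total 80.
No size-3 selection does better; minimum is 73.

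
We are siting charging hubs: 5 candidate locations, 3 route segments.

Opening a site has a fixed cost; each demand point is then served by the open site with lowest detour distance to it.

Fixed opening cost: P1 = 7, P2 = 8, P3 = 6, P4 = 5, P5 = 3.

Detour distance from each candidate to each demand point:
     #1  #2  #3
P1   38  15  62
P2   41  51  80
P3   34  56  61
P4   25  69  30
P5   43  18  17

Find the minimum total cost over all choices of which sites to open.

68

Open {P4, P5}: assign each demand point to its cheapest open site.
  #1→P4 25, #2→P5 18, #3→P5 17
  detour distance 60, fixed 8 → total 68.
Compare {P1, P4, P5}: detour distance 57 + fixed 15 = 72.
Compare {P3, P4, P5}: detour distance 60 + fixed 14 = 74.
Compare {P2, P4, P5}: detour distance 60 + fixed 16 = 76.
All other subsets cost ≥ 72. Minimum total cost: 68.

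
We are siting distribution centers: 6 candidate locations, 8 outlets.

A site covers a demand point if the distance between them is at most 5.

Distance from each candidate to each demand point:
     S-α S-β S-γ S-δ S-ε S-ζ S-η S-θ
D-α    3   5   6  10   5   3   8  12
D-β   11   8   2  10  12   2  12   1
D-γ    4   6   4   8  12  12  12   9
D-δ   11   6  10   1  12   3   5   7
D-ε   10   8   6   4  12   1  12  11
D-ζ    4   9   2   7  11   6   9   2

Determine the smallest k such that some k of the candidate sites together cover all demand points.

3

Coverage sets (demand points within 5 of each site):
  D-α: {S-α, S-β, S-ε, S-ζ}
  D-β: {S-γ, S-ζ, S-θ}
  D-γ: {S-α, S-γ}
  D-δ: {S-δ, S-ζ, S-η}
  D-ε: {S-δ, S-ζ}
  D-ζ: {S-α, S-γ, S-θ}
No 2 sites suffice: every size-2 union leaves at least one demand point uncovered.
But {D-α, D-β, D-δ} covers everything, so the minimum is 3.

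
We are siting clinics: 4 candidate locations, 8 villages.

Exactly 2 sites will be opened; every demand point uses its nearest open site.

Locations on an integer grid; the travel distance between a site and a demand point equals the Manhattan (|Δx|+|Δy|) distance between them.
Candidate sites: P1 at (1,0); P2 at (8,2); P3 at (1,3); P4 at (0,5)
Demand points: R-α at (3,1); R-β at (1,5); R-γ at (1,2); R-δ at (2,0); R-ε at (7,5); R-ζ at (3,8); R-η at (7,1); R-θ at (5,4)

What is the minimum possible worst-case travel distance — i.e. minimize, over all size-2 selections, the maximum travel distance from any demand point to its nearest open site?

7

Open {P1, P4}.
  Farthest demand point is R-ε at travel distance 7 (to P4); all others are ≤ 7.
With {P2, P3} the worst case is 7.
With {P2, P4} the worst case is 7.
No size-2 selection achieves below 7.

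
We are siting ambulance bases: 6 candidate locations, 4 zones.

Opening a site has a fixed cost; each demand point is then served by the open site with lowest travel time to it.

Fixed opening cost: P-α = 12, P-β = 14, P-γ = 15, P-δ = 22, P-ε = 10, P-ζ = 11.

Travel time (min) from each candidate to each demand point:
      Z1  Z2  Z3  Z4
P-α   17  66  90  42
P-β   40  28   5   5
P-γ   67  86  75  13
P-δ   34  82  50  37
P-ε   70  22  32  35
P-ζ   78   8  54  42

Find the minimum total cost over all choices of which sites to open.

72

Open {P-α, P-β, P-ζ}: assign each demand point to its cheapest open site.
  Z1→P-α 17, Z2→P-ζ 8, Z3→P-β 5, Z4→P-β 5
  travel time 35, fixed 37 → total 72.
Compare {P-α, P-β}: travel time 55 + fixed 26 = 81.
Compare {P-α, P-β, P-ε, P-ζ}: travel time 35 + fixed 47 = 82.
Compare {P-β, P-ζ}: travel time 58 + fixed 25 = 83.
All other subsets cost ≥ 81. Minimum total cost: 72.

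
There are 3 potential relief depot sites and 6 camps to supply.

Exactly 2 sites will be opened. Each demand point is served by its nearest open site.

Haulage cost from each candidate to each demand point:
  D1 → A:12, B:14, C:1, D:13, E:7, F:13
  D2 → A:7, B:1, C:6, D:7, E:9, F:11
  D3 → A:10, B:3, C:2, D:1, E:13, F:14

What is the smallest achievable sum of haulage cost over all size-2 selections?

Open {D2, D3}.
  A→D2 7, B→D2 1, C→D3 2, D→D3 1, E→D2 9, F→D2 11  ⇒ total 31.
Compare {D1, D2}: total 34.
Compare {D1, D3}: total 35.

31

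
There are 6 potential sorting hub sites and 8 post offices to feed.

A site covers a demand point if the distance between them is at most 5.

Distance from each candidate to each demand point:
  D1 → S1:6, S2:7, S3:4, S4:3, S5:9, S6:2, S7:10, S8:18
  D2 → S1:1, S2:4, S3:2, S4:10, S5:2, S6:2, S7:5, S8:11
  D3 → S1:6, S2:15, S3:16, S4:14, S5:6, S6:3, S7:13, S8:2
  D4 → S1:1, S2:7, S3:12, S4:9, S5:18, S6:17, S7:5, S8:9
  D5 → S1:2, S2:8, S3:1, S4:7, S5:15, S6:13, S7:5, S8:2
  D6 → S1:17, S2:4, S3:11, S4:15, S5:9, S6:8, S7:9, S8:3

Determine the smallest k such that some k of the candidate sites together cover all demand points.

Coverage sets (demand points within 5 of each site):
  D1: {S3, S4, S6}
  D2: {S1, S2, S3, S5, S6, S7}
  D3: {S6, S8}
  D4: {S1, S7}
  D5: {S1, S3, S7, S8}
  D6: {S2, S8}
No 2 sites suffice: every size-2 union leaves at least one demand point uncovered.
But {D1, D2, D3} covers everything, so the minimum is 3.

3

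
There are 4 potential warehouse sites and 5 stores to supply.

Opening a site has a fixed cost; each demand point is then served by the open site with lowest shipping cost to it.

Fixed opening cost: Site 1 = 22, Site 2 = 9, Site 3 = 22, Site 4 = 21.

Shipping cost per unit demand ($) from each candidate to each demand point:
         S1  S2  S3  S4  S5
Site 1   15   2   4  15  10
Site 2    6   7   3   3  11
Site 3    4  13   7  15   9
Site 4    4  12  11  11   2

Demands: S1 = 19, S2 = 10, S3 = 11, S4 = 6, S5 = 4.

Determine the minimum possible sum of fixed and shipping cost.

207

Open {Site 1, Site 2, Site 4}: assign each demand point to its cheapest open site.
  S1→Site 4 19×4=76, S2→Site 1 10×2=20, S3→Site 2 11×3=33, S4→Site 2 6×3=18, S5→Site 4 4×2=8
  shipping cost 155, fixed 52 → total 207.
Compare {Site 1, Site 2, Site 3, Site 4}: shipping cost 155 + fixed 74 = 229.
Compare {Site 2, Site 4}: shipping cost 205 + fixed 30 = 235.
Compare {Site 1, Site 2, Site 3}: shipping cost 183 + fixed 53 = 236.
All other subsets cost ≥ 229. Minimum total cost: 207.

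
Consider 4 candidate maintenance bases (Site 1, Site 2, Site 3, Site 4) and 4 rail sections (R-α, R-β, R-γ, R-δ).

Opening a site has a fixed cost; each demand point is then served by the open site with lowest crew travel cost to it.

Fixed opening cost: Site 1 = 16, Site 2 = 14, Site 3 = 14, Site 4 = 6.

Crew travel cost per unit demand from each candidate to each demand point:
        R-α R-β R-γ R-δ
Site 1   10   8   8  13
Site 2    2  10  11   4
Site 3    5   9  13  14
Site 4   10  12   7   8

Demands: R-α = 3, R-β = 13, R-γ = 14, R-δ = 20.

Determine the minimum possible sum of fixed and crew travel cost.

Open {Site 1, Site 2, Site 4}: assign each demand point to its cheapest open site.
  R-α→Site 2 3×2=6, R-β→Site 1 13×8=104, R-γ→Site 4 14×7=98, R-δ→Site 2 20×4=80
  crew travel cost 288, fixed 36 → total 324.
Compare {Site 1, Site 2}: crew travel cost 302 + fixed 30 = 332.
Compare {Site 2, Site 4}: crew travel cost 314 + fixed 20 = 334.
Compare {Site 2, Site 3, Site 4}: crew travel cost 301 + fixed 34 = 335.
All other subsets cost ≥ 332. Minimum total cost: 324.

324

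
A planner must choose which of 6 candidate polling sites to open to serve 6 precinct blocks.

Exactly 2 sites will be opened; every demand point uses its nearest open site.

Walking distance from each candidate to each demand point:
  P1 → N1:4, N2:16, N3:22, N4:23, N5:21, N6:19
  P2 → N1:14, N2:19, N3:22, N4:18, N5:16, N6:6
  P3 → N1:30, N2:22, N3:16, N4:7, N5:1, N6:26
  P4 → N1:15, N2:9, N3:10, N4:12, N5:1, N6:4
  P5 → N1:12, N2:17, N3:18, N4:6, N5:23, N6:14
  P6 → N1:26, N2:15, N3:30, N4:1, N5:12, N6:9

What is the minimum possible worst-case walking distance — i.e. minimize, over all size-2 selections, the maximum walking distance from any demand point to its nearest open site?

Open {P1, P4}.
  Farthest demand point is N4 at walking distance 12 (to P4); all others are ≤ 12.
With {P4, P5} the worst case is 12.
With {P2, P4} the worst case is 14.
No size-2 selection achieves below 12.

12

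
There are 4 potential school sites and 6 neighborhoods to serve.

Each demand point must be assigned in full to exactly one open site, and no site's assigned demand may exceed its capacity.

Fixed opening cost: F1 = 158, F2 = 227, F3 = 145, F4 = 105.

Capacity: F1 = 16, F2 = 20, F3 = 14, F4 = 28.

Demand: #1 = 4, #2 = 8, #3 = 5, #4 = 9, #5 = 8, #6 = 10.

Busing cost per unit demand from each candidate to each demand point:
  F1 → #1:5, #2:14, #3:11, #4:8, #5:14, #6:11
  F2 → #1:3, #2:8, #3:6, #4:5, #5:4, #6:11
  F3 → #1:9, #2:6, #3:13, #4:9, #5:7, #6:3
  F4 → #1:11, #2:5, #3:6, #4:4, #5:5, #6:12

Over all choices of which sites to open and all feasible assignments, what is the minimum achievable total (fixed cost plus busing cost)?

Open {F2, F4}; cheapest assignment that respects the capacities:
  F2 (cap 20, load 19): #1, #3, #6 — cost 4×3 + 5×6 + 10×11 = 152
  F4 (cap 28, load 25): #2, #4, #5 — cost 8×5 + 9×4 + 8×5 = 116
  Shipping 268, fixed 332 → total 600.
  Any other capacity-feasible assignment to {F2, F4} ships for at least 268.
Compare {F1, F3, F4}: its best feasible assignment gives total 629.
Compare {F2, F3, F4}: its best feasible assignment gives total 657.
Every other set of open sites that can feasibly serve all demand totals ≥ 629 even under its best assignment. Minimum: 600.

600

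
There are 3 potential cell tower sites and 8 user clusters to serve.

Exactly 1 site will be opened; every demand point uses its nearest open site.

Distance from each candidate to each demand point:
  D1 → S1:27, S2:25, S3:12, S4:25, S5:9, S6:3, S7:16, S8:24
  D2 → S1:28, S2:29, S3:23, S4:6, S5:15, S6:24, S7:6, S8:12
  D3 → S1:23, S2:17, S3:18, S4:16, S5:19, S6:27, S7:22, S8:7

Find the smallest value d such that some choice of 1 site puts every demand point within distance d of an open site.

27

Open {D1}.
  Farthest demand point is S1 at distance 27 (to D1); all others are ≤ 27.
With {D3} the worst case is 27.
With {D2} the worst case is 29.
No size-1 selection achieves below 27.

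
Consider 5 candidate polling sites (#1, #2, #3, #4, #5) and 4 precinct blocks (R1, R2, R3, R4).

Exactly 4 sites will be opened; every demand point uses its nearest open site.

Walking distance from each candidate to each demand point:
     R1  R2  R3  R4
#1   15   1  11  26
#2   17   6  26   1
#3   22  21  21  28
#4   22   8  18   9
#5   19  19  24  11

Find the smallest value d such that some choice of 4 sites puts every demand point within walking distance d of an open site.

15

Open {#1, #2, #3, #4}.
  Farthest demand point is R1 at walking distance 15 (to #1); all others are ≤ 15.
With {#1, #2, #3, #5} the worst case is 15.
With {#1, #2, #4, #5} the worst case is 15.
No size-4 selection achieves below 15.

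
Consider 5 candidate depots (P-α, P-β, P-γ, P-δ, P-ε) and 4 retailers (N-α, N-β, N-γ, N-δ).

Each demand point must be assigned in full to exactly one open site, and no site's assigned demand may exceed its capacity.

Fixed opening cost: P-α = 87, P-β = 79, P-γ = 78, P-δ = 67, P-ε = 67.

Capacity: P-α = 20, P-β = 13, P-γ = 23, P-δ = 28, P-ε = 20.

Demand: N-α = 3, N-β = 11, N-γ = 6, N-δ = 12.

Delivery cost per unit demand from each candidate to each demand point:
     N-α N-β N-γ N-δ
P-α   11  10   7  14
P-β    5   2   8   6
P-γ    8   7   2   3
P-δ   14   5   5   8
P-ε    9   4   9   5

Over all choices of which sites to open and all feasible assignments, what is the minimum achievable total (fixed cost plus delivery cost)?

251

Open {P-β, P-γ}; cheapest assignment that respects the capacities:
  P-β (cap 13, load 11): N-β — cost 11×2 = 22
  P-γ (cap 23, load 21): N-α, N-γ, N-δ — cost 3×8 + 6×2 + 12×3 = 72
  Shipping 94, fixed 157 → total 251.
  Any other capacity-feasible assignment to {P-β, P-γ} ships for at least 94.
Compare {P-γ, P-ε}: its best feasible assignment gives total 261.
Compare {P-γ, P-δ}: its best feasible assignment gives total 272.
Every other set of open sites that can feasibly serve all demand totals ≥ 261 even under its best assignment. Minimum: 251.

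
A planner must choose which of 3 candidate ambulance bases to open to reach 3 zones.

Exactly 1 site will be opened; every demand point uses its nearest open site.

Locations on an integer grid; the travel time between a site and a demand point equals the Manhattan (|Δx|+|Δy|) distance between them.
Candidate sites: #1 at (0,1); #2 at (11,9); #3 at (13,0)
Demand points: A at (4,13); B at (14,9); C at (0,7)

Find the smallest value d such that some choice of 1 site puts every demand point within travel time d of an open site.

13

Open {#2}.
  Farthest demand point is C at travel time 13 (to #2); all others are ≤ 13.
With {#1} the worst case is 22.
With {#3} the worst case is 22.
No size-1 selection achieves below 13.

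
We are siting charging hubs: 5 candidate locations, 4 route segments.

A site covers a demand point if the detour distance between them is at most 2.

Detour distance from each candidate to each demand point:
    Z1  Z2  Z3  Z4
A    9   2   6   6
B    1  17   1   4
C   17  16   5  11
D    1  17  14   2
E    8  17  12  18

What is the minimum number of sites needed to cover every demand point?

Coverage sets (demand points within 2 of each site):
  A: {Z2}
  B: {Z1, Z3}
  C: {}
  D: {Z1, Z4}
  E: {}
No 2 sites suffice: every size-2 union leaves at least one demand point uncovered.
But {A, B, D} covers everything, so the minimum is 3.

3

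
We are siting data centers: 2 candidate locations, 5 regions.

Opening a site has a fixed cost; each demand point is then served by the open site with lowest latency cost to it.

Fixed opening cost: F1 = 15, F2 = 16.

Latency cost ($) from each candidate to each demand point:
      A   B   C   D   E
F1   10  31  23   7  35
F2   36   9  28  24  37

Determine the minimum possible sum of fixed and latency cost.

Open {F1, F2}: assign each demand point to its cheapest open site.
  A→F1 10, B→F2 9, C→F1 23, D→F1 7, E→F1 35
  latency cost 84, fixed 31 → total 115.
Compare {F1}: latency cost 106 + fixed 15 = 121.
Compare {F2}: latency cost 134 + fixed 16 = 150.

115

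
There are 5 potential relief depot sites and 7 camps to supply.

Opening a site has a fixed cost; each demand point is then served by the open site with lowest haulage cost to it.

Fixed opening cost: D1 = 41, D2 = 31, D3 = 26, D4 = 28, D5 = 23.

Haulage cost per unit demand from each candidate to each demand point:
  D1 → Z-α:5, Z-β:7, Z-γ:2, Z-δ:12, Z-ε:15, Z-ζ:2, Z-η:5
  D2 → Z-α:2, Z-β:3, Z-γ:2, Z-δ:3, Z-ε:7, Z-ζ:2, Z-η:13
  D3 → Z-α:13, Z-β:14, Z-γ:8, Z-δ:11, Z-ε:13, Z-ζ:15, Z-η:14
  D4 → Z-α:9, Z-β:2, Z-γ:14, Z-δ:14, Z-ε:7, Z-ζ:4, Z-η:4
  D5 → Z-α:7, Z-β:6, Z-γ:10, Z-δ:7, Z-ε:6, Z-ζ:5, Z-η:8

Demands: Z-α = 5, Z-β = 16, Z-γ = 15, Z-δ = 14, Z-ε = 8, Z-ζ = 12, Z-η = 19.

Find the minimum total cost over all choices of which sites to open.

Open {D2, D4}: assign each demand point to its cheapest open site.
  Z-α→D2 5×2=10, Z-β→D4 16×2=32, Z-γ→D2 15×2=30, Z-δ→D2 14×3=42, Z-ε→D2 8×7=56, Z-ζ→D2 12×2=24, Z-η→D4 19×4=76
  haulage cost 270, fixed 59 → total 329.
Compare {D2, D4, D5}: haulage cost 262 + fixed 82 = 344.
Compare {D2, D3, D4}: haulage cost 270 + fixed 85 = 355.
Compare {D1, D2, D4}: haulage cost 270 + fixed 100 = 370.
All other subsets cost ≥ 344. Minimum total cost: 329.

329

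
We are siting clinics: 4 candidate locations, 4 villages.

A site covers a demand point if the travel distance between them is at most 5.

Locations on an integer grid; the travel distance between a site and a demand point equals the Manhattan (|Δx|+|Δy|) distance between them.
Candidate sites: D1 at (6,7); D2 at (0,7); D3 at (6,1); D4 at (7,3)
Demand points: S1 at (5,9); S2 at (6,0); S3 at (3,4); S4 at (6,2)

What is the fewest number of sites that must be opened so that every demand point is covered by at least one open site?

2

Coverage sets (demand points within 5 of each site):
  D1: {S1, S4}
  D2: {}
  D3: {S2, S4}
  D4: {S2, S3, S4}
No single site covers all 4 demand points.
But {D1, D4} covers everything, so the minimum is 2.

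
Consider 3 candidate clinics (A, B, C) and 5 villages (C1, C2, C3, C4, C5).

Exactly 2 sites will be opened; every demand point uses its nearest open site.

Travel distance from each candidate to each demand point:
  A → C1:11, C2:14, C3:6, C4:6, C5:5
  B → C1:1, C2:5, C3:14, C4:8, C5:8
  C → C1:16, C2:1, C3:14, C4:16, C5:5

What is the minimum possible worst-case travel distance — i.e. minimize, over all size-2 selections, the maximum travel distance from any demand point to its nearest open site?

6

Open {A, B}.
  Farthest demand point is C3 at travel distance 6 (to A); all others are ≤ 6.
With {A, C} the worst case is 11.
With {B, C} the worst case is 14.
No size-2 selection achieves below 6.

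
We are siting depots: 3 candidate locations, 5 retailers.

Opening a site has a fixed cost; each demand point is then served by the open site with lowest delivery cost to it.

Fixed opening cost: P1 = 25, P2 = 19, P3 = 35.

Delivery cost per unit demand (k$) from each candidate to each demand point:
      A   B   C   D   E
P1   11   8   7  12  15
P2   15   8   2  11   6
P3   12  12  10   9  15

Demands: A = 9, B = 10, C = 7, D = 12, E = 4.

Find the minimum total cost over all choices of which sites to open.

Open {P2, P3}: assign each demand point to its cheapest open site.
  A→P3 9×12=108, B→P2 10×8=80, C→P2 7×2=14, D→P3 12×9=108, E→P2 4×6=24
  delivery cost 334, fixed 54 → total 388.
Compare {P1, P2}: delivery cost 349 + fixed 44 = 393.
Compare {P2}: delivery cost 385 + fixed 19 = 404.
Compare {P1, P2, P3}: delivery cost 325 + fixed 79 = 404.
All other subsets cost ≥ 393. Minimum total cost: 388.

388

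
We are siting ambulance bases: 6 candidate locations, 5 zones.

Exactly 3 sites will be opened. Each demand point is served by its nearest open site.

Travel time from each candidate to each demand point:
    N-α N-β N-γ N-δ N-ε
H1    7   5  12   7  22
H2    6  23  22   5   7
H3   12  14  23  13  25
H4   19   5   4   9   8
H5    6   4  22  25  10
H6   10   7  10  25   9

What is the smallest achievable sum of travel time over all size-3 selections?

26

Open {H2, H4, H5}.
  N-α→H2 6, N-β→H5 4, N-γ→H4 4, N-δ→H2 5, N-ε→H2 7  ⇒ total 26.
Compare {H1, H2, H4}: total 27.
Compare {H2, H3, H4}: total 27.
No size-3 selection does better; minimum is 26.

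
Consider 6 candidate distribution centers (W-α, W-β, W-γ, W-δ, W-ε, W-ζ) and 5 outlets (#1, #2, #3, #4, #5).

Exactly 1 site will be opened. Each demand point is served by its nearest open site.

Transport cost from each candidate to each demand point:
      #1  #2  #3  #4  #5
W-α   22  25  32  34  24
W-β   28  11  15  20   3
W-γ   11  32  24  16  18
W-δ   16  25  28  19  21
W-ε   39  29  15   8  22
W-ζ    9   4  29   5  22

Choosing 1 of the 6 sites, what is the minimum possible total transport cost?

69

Open {W-ζ}.
  #1→W-ζ 9, #2→W-ζ 4, #3→W-ζ 29, #4→W-ζ 5, #5→W-ζ 22  ⇒ total 69.
Compare {W-β}: total 77.
Compare {W-γ}: total 101.
No size-1 selection does better; minimum is 69.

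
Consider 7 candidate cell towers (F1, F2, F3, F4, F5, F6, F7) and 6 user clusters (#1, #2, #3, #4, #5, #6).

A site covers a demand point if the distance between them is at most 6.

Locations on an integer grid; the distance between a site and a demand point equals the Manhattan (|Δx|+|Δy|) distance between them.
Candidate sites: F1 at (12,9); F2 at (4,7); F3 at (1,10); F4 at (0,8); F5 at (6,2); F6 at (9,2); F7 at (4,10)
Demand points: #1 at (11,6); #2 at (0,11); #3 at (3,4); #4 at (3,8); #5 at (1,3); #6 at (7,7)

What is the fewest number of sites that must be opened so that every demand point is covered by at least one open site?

Coverage sets (demand points within 6 of each site):
  F1: {#1}
  F2: {#3, #4, #6}
  F3: {#2, #4}
  F4: {#2, #4, #5}
  F5: {#3, #5, #6}
  F6: {#1}
  F7: {#2, #4, #6}
No 2 sites suffice: every size-2 union leaves at least one demand point uncovered.
But {F1, F2, F4} covers everything, so the minimum is 3.

3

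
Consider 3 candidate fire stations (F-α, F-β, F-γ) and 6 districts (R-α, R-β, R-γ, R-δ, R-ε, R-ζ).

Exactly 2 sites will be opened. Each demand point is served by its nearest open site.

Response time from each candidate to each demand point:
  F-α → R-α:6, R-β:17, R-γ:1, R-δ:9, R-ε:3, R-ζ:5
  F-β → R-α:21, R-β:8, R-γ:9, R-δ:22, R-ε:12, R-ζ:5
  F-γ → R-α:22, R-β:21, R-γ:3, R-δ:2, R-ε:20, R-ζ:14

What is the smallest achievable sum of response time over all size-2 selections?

Open {F-α, F-β}.
  R-α→F-α 6, R-β→F-β 8, R-γ→F-α 1, R-δ→F-α 9, R-ε→F-α 3, R-ζ→F-α 5  ⇒ total 32.
Compare {F-α, F-γ}: total 34.
Compare {F-β, F-γ}: total 51.

32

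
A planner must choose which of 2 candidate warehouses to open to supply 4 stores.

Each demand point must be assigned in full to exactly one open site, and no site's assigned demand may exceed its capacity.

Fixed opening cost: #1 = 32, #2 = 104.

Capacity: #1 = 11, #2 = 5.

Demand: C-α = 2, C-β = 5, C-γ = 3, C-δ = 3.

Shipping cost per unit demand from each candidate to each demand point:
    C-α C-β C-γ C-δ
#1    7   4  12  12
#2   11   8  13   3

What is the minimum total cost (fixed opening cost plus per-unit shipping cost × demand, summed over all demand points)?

215

Open {#1, #2}; cheapest assignment that respects the capacities:
  #1 (cap 11, load 10): C-α, C-β, C-γ — cost 2×7 + 5×4 + 3×12 = 70
  #2 (cap 5, load 3): C-δ — cost 3×3 = 9
  Shipping 79, fixed 136 → total 215.
  Any other capacity-feasible assignment to {#1, #2} ships for at least 79.
Total demand is 13 and no other set of sites has combined capacity ≥ 13, so {#1, #2} is the only feasible choice of open sites. Minimum: 215.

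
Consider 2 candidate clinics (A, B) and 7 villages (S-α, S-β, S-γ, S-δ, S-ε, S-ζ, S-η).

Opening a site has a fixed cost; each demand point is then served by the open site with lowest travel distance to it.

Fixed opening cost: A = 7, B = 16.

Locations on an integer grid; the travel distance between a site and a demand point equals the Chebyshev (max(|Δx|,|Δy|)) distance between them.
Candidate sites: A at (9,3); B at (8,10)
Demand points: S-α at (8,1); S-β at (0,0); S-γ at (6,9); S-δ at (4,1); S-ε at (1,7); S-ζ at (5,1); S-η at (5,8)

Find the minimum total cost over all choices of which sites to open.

Open {A}: assign each demand point to its cheapest open site.
  S-α→A 2, S-β→A 9, S-γ→A 6, S-δ→A 5, S-ε→A 8, S-ζ→A 4, S-η→A 5
  travel distance 39, fixed 7 → total 46.
Compare {A, B}: travel distance 32 + fixed 23 = 55.
Compare {B}: travel distance 49 + fixed 16 = 65.

46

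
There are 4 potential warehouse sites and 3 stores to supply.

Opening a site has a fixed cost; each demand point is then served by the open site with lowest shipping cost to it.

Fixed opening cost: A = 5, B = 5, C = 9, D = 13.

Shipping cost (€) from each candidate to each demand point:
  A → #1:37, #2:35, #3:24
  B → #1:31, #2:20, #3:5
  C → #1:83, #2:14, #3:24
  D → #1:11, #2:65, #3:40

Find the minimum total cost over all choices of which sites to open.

54

Open {B, D}: assign each demand point to its cheapest open site.
  #1→D 11, #2→B 20, #3→B 5
  shipping cost 36, fixed 18 → total 54.
Compare {B, C, D}: shipping cost 30 + fixed 27 = 57.
Compare {A, B, D}: shipping cost 36 + fixed 23 = 59.
Compare {B}: shipping cost 56 + fixed 5 = 61.
All other subsets cost ≥ 57. Minimum total cost: 54.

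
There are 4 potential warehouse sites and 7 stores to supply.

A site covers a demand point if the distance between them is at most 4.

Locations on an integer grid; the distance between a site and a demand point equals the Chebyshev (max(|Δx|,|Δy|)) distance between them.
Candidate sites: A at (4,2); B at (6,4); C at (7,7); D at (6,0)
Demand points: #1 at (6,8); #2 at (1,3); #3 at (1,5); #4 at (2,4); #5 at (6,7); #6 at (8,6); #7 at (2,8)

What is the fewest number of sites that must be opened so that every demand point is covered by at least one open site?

Coverage sets (demand points within 4 of each site):
  A: {#2, #3, #4, #6}
  B: {#1, #4, #5, #6, #7}
  C: {#1, #5, #6}
  D: {#4}
No single site covers all 7 demand points.
But {A, B} covers everything, so the minimum is 2.

2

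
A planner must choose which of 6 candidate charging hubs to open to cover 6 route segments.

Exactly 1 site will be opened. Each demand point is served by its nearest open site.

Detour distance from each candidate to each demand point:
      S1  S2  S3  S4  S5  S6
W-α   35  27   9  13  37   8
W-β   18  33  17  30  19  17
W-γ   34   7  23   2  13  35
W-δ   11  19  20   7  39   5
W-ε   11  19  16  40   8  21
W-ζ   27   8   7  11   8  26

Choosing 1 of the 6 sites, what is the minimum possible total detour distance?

87

Open {W-ζ}.
  S1→W-ζ 27, S2→W-ζ 8, S3→W-ζ 7, S4→W-ζ 11, S5→W-ζ 8, S6→W-ζ 26  ⇒ total 87.
Compare {W-δ}: total 101.
Compare {W-γ}: total 114.
No size-1 selection does better; minimum is 87.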